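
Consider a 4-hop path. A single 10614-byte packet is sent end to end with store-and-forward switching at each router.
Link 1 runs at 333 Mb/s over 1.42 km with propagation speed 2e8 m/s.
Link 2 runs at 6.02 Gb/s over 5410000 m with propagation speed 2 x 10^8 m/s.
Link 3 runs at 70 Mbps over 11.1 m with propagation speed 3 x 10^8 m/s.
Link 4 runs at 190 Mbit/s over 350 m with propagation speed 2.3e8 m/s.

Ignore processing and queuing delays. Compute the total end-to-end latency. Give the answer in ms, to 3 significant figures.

29.0 ms

L = 10614 × 8 = 84912 bits.
Transmission delays (L/R per hop): 0.254991, 0.014105, 1.21303, 0.446905 ms; sum = 1.92903 ms.
Propagation delays (d/s per hop): 0.0071, 27.05, 3.7e-05, 0.00152174 ms; sum = 27.0587 ms.
End-to-end = 29.0 ms.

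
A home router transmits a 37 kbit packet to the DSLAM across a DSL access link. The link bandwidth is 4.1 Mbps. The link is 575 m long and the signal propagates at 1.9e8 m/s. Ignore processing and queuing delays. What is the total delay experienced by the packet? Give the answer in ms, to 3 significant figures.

9.03 ms

L = 37000 bits.
Transmission delay = L/R = 37000 / 4.1e+06 = 9.02439 ms.
Propagation delay = d/s = 575 m / 190000000 m/s = 0.00302632 ms.
Total = 9.03 ms.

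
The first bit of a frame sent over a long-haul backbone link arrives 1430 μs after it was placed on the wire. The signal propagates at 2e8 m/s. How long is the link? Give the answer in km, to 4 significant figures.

286.0 km

d = s × t_prop = 200000000 × 0.00143 = 286.0 km.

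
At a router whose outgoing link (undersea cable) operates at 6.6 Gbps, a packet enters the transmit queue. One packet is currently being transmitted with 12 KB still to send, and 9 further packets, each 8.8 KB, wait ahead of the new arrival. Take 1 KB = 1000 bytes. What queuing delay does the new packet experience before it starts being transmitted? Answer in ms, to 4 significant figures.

0.1105 ms

Each queued packet: L/R = 70400/6600000000 = 0.0106667 ms.
9 queued → 0.096 ms.
Plus remaining 96000 bits of current packet: 0.0145455 ms.
Queuing delay = 0.1105 ms.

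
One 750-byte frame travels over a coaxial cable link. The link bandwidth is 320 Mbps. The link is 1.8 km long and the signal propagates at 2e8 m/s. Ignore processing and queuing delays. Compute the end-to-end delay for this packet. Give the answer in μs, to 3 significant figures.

27.8 μs

L = 750 × 8 = 6000 bits.
Transmission delay = L/R = 6000 / 320000000 = 18.75 μs.
Propagation delay = d/s = 1800 m / 200000000 m/s = 9 μs.
Total = 27.8 μs.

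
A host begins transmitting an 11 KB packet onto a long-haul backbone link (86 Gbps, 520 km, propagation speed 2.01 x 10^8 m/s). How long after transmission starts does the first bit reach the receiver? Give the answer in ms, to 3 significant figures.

2.59 ms

First bit experiences only propagation delay: d/s = 520000/2.01e+08 = 2.59 ms.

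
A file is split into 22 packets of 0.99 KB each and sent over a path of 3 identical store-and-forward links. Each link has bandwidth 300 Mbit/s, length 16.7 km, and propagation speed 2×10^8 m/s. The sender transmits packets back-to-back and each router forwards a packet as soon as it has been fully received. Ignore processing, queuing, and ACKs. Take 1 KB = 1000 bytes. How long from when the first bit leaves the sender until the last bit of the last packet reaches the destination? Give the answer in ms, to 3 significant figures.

Per-hop transmission t_tx = L/R = 7920/300000000 = 0.0264 ms.
Per-hop propagation t_prop = 16700/200000000 = 0.0835 ms.
Pipeline fill: first packet needs 3·t_tx to clear all hops; remaining 21 packets each add one t_tx.
Total = (3+22-1)·t_tx + 3·t_prop = 24·0.0264 + 3·0.0835 = 0.884 ms.

0.884 ms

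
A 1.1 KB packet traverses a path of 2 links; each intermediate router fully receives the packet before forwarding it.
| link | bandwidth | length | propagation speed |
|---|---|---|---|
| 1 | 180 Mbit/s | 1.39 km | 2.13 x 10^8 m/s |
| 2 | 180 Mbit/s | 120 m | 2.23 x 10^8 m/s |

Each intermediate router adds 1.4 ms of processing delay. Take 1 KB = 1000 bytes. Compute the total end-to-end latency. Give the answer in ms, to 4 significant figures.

L = 8800 bits.
Transmission delay per hop = L/R = 8800/180000000 = 0.0488889 ms; 2 hops → 0.0977778 ms.
Propagation delays (d/s per hop): 0.00652582, 0.000538117 ms; sum = 0.00706394 ms.
Processing at 1 router(s): 1 × 1.4 ms = 1.4 ms.
End-to-end = 1.505 ms.

1.505 ms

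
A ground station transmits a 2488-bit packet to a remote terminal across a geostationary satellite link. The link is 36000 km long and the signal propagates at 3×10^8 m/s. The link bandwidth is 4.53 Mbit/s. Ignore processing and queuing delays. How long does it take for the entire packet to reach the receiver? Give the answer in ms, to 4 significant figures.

Transmission delay = L/R = 2488 / 4530000 = 0.549227 ms.
Propagation delay = d/s = 36000000 m / 300000000 m/s = 120 ms.
Total = 120.5 ms.

120.5 ms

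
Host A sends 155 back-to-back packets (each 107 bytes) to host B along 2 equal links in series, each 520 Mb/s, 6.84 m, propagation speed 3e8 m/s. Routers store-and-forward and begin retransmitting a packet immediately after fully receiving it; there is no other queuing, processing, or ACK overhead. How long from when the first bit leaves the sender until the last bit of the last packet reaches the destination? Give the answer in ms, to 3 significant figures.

0.257 ms

Per-hop transmission t_tx = L/R = 856/520000000 = 0.00164615 ms.
Per-hop propagation t_prop = 6.84/300000000 = 2.28e-05 ms.
Pipeline fill: first packet needs 2·t_tx to clear all hops; remaining 154 packets each add one t_tx.
Total = (2+155-1)·t_tx + 2·t_prop = 156·0.00164615 + 2·2.28e-05 = 0.257 ms.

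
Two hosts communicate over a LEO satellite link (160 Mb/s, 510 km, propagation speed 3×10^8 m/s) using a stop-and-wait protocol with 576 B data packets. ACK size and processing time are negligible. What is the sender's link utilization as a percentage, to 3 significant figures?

0.840 %

t_tx = L/R = 4608/160000000 = 2.88e-05 s.
t_prop = 510000/300000000 = 0.0017 s; RTT = 0.0034 s.
Cycle = t_tx + RTT = 0.0034288 s.
Utilization = t_tx / cycle = 2.88e-05/0.0034288 = 0.840 %.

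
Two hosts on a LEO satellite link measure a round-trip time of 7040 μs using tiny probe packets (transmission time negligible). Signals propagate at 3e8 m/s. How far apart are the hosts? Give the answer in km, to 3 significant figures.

One-way propagation = RTT/2 = 3520 μs.
d = s × t = 300000000 × 0.00352 = 1060 km.

1060 km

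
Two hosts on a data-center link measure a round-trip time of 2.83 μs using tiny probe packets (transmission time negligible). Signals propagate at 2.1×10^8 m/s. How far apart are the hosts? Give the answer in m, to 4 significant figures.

One-way propagation = RTT/2 = 1.415 μs.
d = s × t = 210000000 × 1.415e-06 = 297.2 m.

297.2 m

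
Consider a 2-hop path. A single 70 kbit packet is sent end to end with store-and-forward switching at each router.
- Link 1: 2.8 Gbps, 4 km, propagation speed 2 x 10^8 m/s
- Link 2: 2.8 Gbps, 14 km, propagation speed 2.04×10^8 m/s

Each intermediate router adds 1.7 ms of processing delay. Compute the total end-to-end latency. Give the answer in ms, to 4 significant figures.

L = 70000 bits.
Transmission delay per hop = L/R = 70000/2800000000 = 0.025 ms; 2 hops → 0.05 ms.
Propagation delays (d/s per hop): 0.02, 0.0686275 ms; sum = 0.0886275 ms.
Processing at 1 router(s): 1 × 1.7 ms = 1.7 ms.
End-to-end = 1.839 ms.

1.839 ms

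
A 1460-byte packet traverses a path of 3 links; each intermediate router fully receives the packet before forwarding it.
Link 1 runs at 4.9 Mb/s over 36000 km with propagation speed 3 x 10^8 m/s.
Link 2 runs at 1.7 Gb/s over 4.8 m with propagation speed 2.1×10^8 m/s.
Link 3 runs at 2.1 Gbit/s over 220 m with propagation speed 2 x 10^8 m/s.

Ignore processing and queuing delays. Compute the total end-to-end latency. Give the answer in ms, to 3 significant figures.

L = 1460 × 8 = 11680 bits.
Transmission delays (L/R per hop): 2.38367, 0.00687059, 0.0055619 ms; sum = 2.39611 ms.
Propagation delays (d/s per hop): 120, 2.28571e-05, 0.0011 ms; sum = 120.001 ms.
End-to-end = 122 ms.

122 ms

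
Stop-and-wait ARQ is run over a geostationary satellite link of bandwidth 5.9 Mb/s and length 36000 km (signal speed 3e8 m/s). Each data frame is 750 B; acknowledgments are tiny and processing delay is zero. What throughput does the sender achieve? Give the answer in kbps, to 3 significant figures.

t_tx = L/R = 6000/5900000 = 0.00101695 s.
t_prop = 36000000/300000000 = 0.12 s; RTT = 0.24 s.
Cycle = t_tx + RTT = 0.241017 s.
Throughput = L / cycle = 6000 / 0.241017 = 24.9 kbps.

24.9 kbps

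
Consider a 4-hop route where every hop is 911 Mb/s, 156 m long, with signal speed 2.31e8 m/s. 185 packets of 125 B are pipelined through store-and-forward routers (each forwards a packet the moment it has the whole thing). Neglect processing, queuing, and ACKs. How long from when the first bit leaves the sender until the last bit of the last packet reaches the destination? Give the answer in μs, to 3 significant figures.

209 μs

Per-hop transmission t_tx = L/R = 1000/911000000 = 1.09769 μs.
Per-hop propagation t_prop = 156/231000000 = 0.675325 μs.
Pipeline fill: first packet needs 4·t_tx to clear all hops; remaining 184 packets each add one t_tx.
Total = (4+185-1)·t_tx + 4·t_prop = 188·1.09769 + 4·0.675325 = 209 μs.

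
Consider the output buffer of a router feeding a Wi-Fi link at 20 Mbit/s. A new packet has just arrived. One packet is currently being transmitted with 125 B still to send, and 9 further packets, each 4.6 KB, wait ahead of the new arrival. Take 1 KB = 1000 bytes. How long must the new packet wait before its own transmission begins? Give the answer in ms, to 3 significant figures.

16.6 ms

Each queued packet: L/R = 36800/20000000 = 1.84 ms.
9 queued → 16.56 ms.
Plus remaining 1000 bits of current packet: 0.05 ms.
Queuing delay = 16.6 ms.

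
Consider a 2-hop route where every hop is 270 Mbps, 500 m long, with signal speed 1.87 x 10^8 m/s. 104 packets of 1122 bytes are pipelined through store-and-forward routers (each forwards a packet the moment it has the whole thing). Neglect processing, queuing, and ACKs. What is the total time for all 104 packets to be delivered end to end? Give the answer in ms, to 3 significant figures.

Per-hop transmission t_tx = L/R = 8976/270000000 = 0.0332444 ms.
Per-hop propagation t_prop = 500/187000000 = 0.0026738 ms.
Pipeline fill: first packet needs 2·t_tx to clear all hops; remaining 103 packets each add one t_tx.
Total = (2+104-1)·t_tx + 2·t_prop = 105·0.0332444 + 2·0.0026738 = 3.50 ms.

3.50 ms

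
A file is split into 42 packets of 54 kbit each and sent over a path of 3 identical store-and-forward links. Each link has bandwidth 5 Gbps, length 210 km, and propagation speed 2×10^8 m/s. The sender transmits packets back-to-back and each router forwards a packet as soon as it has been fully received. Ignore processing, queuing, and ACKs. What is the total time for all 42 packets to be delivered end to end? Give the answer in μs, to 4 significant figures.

3625 μs

Per-hop transmission t_tx = L/R = 54000/5000000000 = 10.8 μs.
Per-hop propagation t_prop = 210000/200000000 = 1050 μs.
Pipeline fill: first packet needs 3·t_tx to clear all hops; remaining 41 packets each add one t_tx.
Total = (3+42-1)·t_tx + 3·t_prop = 44·10.8 + 3·1050 = 3625 μs.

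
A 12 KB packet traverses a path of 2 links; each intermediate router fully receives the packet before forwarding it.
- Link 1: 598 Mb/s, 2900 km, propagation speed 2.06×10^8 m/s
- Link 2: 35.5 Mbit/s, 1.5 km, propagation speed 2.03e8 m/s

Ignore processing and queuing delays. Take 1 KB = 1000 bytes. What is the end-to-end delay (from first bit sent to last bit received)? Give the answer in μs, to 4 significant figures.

16950 μs

L = 96000 bits.
Transmission delays (L/R per hop): 160.535, 2704.23 μs; sum = 2864.76 μs.
Propagation delays (d/s per hop): 14077.7, 7.38916 μs; sum = 14085.1 μs.
End-to-end = 16950 μs.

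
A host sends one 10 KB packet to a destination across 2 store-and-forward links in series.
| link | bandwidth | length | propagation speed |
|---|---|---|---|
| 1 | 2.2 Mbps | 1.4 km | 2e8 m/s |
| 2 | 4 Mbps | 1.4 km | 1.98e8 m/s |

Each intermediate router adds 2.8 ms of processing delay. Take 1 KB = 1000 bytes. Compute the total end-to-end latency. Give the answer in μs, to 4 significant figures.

L = 80000 bits.
Transmission delays (L/R per hop): 36363.6, 20000 μs; sum = 56363.6 μs.
Propagation delays (d/s per hop): 7, 7.07071 μs; sum = 14.0707 μs.
Processing at 1 router(s): 1 × 2.8 ms = 2800 μs.
End-to-end = 59180 μs.

59180 μs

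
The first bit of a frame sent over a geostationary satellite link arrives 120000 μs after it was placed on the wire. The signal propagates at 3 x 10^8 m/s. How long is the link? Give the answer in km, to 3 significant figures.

36000 km

d = s × t_prop = 300000000 × 0.12 = 36000 km.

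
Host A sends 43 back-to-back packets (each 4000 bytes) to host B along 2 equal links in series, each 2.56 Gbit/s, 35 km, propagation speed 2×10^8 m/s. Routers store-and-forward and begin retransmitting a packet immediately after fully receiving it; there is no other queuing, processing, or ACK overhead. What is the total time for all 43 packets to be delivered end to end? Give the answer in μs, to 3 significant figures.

Per-hop transmission t_tx = L/R = 32000/2560000000 = 12.5 μs.
Per-hop propagation t_prop = 35000/200000000 = 175 μs.
Pipeline fill: first packet needs 2·t_tx to clear all hops; remaining 42 packets each add one t_tx.
Total = (2+43-1)·t_tx + 2·t_prop = 44·12.5 + 2·175 = 900 μs.

900 μs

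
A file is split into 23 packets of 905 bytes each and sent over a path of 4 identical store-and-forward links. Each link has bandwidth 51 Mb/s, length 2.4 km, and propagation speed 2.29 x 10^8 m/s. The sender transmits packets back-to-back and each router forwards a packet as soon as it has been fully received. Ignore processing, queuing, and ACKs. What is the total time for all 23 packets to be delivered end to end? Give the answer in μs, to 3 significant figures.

Per-hop transmission t_tx = L/R = 7240/51000000 = 141.961 μs.
Per-hop propagation t_prop = 2400/229000000 = 10.4803 μs.
Pipeline fill: first packet needs 4·t_tx to clear all hops; remaining 22 packets each add one t_tx.
Total = (4+23-1)·t_tx + 4·t_prop = 26·141.961 + 4·10.4803 = 3730 μs.

3730 μs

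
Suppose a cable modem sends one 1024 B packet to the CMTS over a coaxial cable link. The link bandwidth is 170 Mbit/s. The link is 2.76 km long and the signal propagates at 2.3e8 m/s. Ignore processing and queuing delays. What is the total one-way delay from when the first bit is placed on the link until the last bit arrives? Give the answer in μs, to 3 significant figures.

L = 1024 × 8 = 8192 bits.
Transmission delay = L/R = 8192 / 170000000 = 48.1882 μs.
Propagation delay = d/s = 2760 m / 2.3e+08 m/s = 12 μs.
Total = 60.2 μs.

60.2 μs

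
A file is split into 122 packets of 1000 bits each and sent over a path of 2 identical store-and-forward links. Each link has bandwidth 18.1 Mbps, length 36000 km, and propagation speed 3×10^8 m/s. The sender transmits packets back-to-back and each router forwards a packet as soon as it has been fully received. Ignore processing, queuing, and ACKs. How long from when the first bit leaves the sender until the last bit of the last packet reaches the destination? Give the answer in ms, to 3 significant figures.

247 ms

Per-hop transmission t_tx = L/R = 1000/18100000 = 0.0552486 ms.
Per-hop propagation t_prop = 36000000/300000000 = 120 ms.
Pipeline fill: first packet needs 2·t_tx to clear all hops; remaining 121 packets each add one t_tx.
Total = (2+122-1)·t_tx + 2·t_prop = 123·0.0552486 + 2·120 = 247 ms.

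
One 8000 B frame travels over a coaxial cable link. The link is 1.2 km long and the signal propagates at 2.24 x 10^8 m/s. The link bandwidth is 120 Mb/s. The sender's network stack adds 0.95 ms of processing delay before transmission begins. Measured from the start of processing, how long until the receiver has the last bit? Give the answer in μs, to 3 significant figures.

L = 8000 × 8 = 64000 bits.
Transmission delay = L/R = 64000 / 120000000 = 533.333 μs.
Propagation delay = d/s = 1200 m / 2.24e+08 m/s = 5.35714 μs.
Plus processing delay 0.95 ms = 950 μs.
Total = 1490 μs.

1490 μs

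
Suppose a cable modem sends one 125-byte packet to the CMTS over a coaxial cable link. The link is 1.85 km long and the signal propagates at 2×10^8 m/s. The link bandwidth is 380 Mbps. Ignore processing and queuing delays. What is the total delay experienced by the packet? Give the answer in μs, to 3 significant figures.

11.9 μs

L = 125 × 8 = 1000 bits.
Transmission delay = L/R = 1000 / 380000000 = 2.63158 μs.
Propagation delay = d/s = 1850 m / 200000000 m/s = 9.25 μs.
Total = 11.9 μs.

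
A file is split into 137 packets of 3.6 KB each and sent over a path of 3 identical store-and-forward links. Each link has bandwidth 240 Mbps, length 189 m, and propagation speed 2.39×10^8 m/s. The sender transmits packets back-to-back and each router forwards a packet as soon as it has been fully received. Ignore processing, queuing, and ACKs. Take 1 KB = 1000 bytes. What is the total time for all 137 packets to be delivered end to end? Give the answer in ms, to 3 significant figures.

16.7 ms

Per-hop transmission t_tx = L/R = 28800/240000000 = 0.12 ms.
Per-hop propagation t_prop = 189/239000000 = 0.000790795 ms.
Pipeline fill: first packet needs 3·t_tx to clear all hops; remaining 136 packets each add one t_tx.
Total = (3+137-1)·t_tx + 3·t_prop = 139·0.12 + 3·0.000790795 = 16.7 ms.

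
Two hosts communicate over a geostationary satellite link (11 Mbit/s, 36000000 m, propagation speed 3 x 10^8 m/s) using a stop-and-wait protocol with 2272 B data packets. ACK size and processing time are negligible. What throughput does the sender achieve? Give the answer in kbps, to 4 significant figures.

t_tx = L/R = 18176/11000000 = 0.00165236 s.
t_prop = 36000000/300000000 = 0.12 s; RTT = 0.24 s.
Cycle = t_tx + RTT = 0.241652 s.
Throughput = L / cycle = 18176 / 0.241652 = 75.22 kbps.

75.22 kbps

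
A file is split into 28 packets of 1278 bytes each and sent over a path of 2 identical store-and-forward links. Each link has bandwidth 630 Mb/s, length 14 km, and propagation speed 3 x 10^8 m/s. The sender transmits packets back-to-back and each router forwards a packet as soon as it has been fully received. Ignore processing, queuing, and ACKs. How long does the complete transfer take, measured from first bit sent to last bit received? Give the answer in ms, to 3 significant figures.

Per-hop transmission t_tx = L/R = 10224/630000000 = 0.0162286 ms.
Per-hop propagation t_prop = 14000/300000000 = 0.0466667 ms.
Pipeline fill: first packet needs 2·t_tx to clear all hops; remaining 27 packets each add one t_tx.
Total = (2+28-1)·t_tx + 2·t_prop = 29·0.0162286 + 2·0.0466667 = 0.564 ms.

0.564 ms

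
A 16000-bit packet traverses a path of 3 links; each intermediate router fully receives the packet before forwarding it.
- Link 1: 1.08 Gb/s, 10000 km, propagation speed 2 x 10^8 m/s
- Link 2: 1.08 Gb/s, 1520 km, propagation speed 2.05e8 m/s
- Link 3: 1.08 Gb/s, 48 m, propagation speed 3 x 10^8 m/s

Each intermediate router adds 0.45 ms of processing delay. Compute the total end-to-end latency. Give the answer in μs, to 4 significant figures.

Transmission delay per hop = L/R = 16000/1080000000 = 14.8148 μs; 3 hops → 44.4444 μs.
Propagation delays (d/s per hop): 50000, 7414.63, 0.16 μs; sum = 57414.8 μs.
Processing at 2 router(s): 2 × 0.45 ms = 900 μs.
End-to-end = 58360 μs.

58360 μs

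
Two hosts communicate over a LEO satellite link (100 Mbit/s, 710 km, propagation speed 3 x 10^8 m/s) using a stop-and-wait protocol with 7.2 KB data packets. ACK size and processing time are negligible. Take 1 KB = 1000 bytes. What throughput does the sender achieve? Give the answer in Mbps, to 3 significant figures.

10.8 Mbps

t_tx = L/R = 57600/100000000 = 0.000576 s.
t_prop = 710000/300000000 = 0.00236667 s; RTT = 0.00473333 s.
Cycle = t_tx + RTT = 0.00530933 s.
Throughput = L / cycle = 57600 / 0.00530933 = 10.8 Mbps.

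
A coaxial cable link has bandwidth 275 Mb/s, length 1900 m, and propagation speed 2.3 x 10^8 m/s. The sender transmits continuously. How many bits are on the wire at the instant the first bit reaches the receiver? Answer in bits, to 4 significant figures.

2272 bits

Propagation delay = 1900 / 2.3e+08 = 8.26087e-06 s.
BDP = R × t_prop = 275000000 × 8.26087e-06 = 2271.74 bits.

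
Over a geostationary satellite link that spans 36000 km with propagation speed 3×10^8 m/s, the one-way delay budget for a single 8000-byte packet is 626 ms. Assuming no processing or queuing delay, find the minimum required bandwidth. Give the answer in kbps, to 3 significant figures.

126 kbps

L = 64000 bits.
Propagation delay = 36000000 / 300000000 = 120 ms.
Transmission budget = 626 − 120 = 506 ms.
R ≥ L / t_tx = 64000 bits / 0.506 s = 126 kbps.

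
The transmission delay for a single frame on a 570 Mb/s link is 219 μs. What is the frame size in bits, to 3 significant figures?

125000 bits

L = R × t_tx = 570000000 b/s × 0.000219 s = 124830 bits.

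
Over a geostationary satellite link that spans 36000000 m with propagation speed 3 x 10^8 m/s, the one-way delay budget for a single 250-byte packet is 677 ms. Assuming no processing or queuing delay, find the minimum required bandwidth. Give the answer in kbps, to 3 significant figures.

3.59 kbps

L = 2000 bits.
Propagation delay = 36000000 / 300000000 = 120 ms.
Transmission budget = 677 − 120 = 557 ms.
R ≥ L / t_tx = 2000 bits / 0.557 s = 3.59 kbps.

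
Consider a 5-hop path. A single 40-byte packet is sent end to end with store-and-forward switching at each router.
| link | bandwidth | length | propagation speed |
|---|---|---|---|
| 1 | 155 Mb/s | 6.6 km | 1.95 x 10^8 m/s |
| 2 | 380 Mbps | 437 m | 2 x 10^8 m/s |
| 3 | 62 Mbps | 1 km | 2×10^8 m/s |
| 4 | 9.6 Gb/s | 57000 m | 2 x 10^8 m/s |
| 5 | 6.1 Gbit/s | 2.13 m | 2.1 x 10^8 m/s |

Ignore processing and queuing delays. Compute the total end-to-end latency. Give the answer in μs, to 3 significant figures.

L = 40 × 8 = 320 bits.
Transmission delays (L/R per hop): 2.06452, 0.842105, 5.16129, 0.0333333, 0.052459 μs; sum = 8.1537 μs.
Propagation delays (d/s per hop): 33.8462, 2.185, 5, 285, 0.0101429 μs; sum = 326.041 μs.
End-to-end = 334 μs.

334 μs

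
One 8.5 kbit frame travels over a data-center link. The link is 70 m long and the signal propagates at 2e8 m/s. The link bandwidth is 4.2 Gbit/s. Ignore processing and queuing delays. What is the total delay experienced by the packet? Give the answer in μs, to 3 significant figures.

2.37 μs

L = 8500 bits.
Transmission delay = L/R = 8500 / 4200000000 = 2.02381 μs.
Propagation delay = d/s = 70 m / 200000000 m/s = 0.35 μs.
Total = 2.37 μs.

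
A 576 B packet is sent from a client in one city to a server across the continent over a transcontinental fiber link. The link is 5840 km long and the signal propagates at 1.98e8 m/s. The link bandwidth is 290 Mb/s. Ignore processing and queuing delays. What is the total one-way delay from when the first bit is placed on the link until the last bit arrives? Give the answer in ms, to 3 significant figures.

29.5 ms

L = 576 × 8 = 4608 bits.
Transmission delay = L/R = 4608 / 290000000 = 0.0158897 ms.
Propagation delay = d/s = 5840000 m / 198000000 m/s = 29.4949 ms.
Total = 29.5 ms.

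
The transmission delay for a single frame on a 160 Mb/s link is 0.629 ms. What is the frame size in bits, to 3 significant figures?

L = R × t_tx = 160000000 b/s × 0.000629 s = 100640 bits.

101000 bits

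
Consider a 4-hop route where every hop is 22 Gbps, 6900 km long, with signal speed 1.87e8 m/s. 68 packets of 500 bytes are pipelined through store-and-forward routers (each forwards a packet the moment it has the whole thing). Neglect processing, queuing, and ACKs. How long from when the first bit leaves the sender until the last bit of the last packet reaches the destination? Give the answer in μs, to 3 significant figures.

Per-hop transmission t_tx = L/R = 4000/22000000000 = 0.181818 μs.
Per-hop propagation t_prop = 6900000/187000000 = 36898.4 μs.
Pipeline fill: first packet needs 4·t_tx to clear all hops; remaining 67 packets each add one t_tx.
Total = (4+68-1)·t_tx + 4·t_prop = 71·0.181818 + 4·36898.4 = 148000 μs.

148000 μs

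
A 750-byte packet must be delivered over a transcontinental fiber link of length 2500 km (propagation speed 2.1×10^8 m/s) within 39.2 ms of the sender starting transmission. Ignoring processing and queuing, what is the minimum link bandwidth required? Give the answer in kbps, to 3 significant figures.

L = 6000 bits.
Propagation delay = 2500000 / 210000000 = 11.9048 ms.
Transmission budget = 39.2 − 11.9048 = 27.2952 ms.
R ≥ L / t_tx = 6000 bits / 0.0272952 s = 220 kbps.

220 kbps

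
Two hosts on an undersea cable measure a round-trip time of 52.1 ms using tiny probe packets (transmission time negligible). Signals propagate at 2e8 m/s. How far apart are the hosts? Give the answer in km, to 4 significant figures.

One-way propagation = RTT/2 = 26.05 ms.
d = s × t = 200000000 × 0.02605 = 5210 km.

5210 km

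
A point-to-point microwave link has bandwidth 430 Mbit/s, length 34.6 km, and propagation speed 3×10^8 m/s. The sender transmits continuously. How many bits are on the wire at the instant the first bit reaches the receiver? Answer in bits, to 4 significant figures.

Propagation delay = 34600 / 300000000 = 0.000115333 s.
BDP = R × t_prop = 430000000 × 0.000115333 = 49593.3 bits.

49590 bits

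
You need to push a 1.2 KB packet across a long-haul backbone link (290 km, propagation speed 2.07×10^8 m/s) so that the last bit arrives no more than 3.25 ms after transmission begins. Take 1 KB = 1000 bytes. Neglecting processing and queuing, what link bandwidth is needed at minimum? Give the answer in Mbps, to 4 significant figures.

L = 9600 bits.
Propagation delay = 290000 / 2.07e+08 = 1.40097 ms.
Transmission budget = 3.25 − 1.40097 = 1.84903 ms.
R ≥ L / t_tx = 9600 bits / 0.00184903 s = 5.192 Mbps.

5.192 Mbps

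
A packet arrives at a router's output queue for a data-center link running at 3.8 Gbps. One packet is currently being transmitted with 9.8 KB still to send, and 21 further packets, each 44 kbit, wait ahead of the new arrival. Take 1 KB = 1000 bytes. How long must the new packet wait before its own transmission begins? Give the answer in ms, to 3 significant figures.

Each queued packet: L/R = 44000/3800000000 = 0.0115789 ms.
21 queued → 0.243158 ms.
Plus remaining 78400 bits of current packet: 0.0206316 ms.
Queuing delay = 0.264 ms.

0.264 ms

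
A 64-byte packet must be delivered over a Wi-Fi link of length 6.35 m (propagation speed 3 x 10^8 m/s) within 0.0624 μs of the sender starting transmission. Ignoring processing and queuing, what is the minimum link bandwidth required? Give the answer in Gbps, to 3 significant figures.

L = 512 bits.
Propagation delay = 6.35 / 300000000 = 0.0211667 μs.
Transmission budget = 0.0624 − 0.0211667 = 0.0412333 μs.
R ≥ L / t_tx = 512 bits / 4.12333e-08 s = 12.4 Gbps.

12.4 Gbps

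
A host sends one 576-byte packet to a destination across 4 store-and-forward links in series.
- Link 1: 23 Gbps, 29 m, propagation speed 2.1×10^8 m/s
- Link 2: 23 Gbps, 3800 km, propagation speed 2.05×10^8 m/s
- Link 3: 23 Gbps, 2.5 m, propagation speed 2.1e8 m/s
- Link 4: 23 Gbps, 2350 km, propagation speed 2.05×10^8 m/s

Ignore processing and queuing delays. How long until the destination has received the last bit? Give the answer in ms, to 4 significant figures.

L = 576 × 8 = 4608 bits.
Transmission delay per hop = L/R = 4608/23000000000 = 0.000200348 ms; 4 hops → 0.000801391 ms.
Propagation delays (d/s per hop): 0.000138095, 18.5366, 1.19048e-05, 11.4634 ms; sum = 30.0002 ms.
End-to-end = 30.00 ms.

30.00 ms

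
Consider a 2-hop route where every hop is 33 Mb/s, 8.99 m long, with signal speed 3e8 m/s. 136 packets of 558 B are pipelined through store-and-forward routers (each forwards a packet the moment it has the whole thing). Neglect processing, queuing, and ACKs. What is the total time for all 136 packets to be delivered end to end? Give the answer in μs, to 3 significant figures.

18500 μs

Per-hop transmission t_tx = L/R = 4464/33000000 = 135.273 μs.
Per-hop propagation t_prop = 8.99/300000000 = 0.0299667 μs.
Pipeline fill: first packet needs 2·t_tx to clear all hops; remaining 135 packets each add one t_tx.
Total = (2+136-1)·t_tx + 2·t_prop = 137·135.273 + 2·0.0299667 = 18500 μs.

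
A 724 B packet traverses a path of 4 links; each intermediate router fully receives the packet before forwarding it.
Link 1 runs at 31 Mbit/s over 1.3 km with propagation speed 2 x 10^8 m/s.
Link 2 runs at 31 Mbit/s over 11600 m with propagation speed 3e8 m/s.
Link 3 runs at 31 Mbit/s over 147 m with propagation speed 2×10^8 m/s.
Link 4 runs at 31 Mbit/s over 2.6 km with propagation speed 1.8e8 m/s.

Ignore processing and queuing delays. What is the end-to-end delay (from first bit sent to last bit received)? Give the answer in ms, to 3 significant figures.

L = 724 × 8 = 5792 bits.
Transmission delay per hop = L/R = 5792/31000000 = 0.186839 ms; 4 hops → 0.747355 ms.
Propagation delays (d/s per hop): 0.0065, 0.0386667, 0.000735, 0.0144444 ms; sum = 0.0603461 ms.
End-to-end = 0.808 ms.

0.808 ms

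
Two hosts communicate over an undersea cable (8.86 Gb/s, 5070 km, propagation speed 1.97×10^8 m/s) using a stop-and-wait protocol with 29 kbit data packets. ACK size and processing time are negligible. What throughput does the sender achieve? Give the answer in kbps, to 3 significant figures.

t_tx = L/R = 29000/8860000000 = 3.27314e-06 s.
t_prop = 5070000/197000000 = 0.025736 s; RTT = 0.0514721 s.
Cycle = t_tx + RTT = 0.0514754 s.
Throughput = L / cycle = 29000 / 0.0514754 = 563 kbps.

563 kbps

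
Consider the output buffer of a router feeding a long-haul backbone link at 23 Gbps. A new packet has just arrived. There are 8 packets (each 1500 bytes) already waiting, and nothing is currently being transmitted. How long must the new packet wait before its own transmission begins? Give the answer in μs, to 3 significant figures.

4.17 μs

Each queued packet: L/R = 12000/23000000000 = 0.521739 μs.
8 queued → 4.17391 μs.
Queuing delay = 4.17 μs.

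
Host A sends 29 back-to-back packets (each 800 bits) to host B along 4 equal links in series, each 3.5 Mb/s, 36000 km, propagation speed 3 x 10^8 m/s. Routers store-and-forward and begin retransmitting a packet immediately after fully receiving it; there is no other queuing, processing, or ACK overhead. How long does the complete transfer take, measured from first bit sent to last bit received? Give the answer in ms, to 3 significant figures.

487 ms

Per-hop transmission t_tx = L/R = 800/3500000 = 0.228571 ms.
Per-hop propagation t_prop = 36000000/300000000 = 120 ms.
Pipeline fill: first packet needs 4·t_tx to clear all hops; remaining 28 packets each add one t_tx.
Total = (4+29-1)·t_tx + 4·t_prop = 32·0.228571 + 4·120 = 487 ms.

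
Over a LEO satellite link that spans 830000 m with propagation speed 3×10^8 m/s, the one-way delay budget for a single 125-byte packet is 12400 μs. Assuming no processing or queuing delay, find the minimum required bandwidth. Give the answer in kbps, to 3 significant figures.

104 kbps

L = 1000 bits.
Propagation delay = 830000 / 300000000 = 2766.67 μs.
Transmission budget = 12400 − 2766.67 = 9633.33 μs.
R ≥ L / t_tx = 1000 bits / 0.00963333 s = 104 kbps.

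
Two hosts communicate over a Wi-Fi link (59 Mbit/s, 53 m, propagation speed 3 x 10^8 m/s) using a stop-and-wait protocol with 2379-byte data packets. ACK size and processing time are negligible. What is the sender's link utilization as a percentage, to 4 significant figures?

t_tx = L/R = 19032/59000000 = 0.000322576 s.
t_prop = 53/300000000 = 1.76667e-07 s; RTT = 3.53333e-07 s.
Cycle = t_tx + RTT = 0.00032293 s.
Utilization = t_tx / cycle = 0.000322576/0.00032293 = 99.89 %.

99.89 %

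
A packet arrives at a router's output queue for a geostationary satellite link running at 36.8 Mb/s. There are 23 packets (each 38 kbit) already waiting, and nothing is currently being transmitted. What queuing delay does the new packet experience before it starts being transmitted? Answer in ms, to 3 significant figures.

23.8 ms

Each queued packet: L/R = 38000/36800000 = 1.03261 ms.
23 queued → 23.75 ms.
Queuing delay = 23.8 ms.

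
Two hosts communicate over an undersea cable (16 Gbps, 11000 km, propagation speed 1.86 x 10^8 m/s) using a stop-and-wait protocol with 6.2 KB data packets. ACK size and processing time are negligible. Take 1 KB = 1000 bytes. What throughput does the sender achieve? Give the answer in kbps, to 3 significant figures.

t_tx = L/R = 49600/16000000000 = 3.1e-06 s.
t_prop = 11000000/186000000 = 0.0591398 s; RTT = 0.11828 s.
Cycle = t_tx + RTT = 0.118283 s.
Throughput = L / cycle = 49600 / 0.118283 = 419 kbps.

419 kbps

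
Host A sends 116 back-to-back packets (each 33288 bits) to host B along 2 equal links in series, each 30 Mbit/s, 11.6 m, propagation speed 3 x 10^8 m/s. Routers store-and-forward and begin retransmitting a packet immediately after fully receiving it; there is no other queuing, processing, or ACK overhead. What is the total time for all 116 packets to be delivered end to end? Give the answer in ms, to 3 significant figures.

Per-hop transmission t_tx = L/R = 33288/30000000 = 1.1096 ms.
Per-hop propagation t_prop = 11.6/300000000 = 3.86667e-05 ms.
Pipeline fill: first packet needs 2·t_tx to clear all hops; remaining 115 packets each add one t_tx.
Total = (2+116-1)·t_tx + 2·t_prop = 117·1.1096 + 2·3.86667e-05 = 130 ms.

130 ms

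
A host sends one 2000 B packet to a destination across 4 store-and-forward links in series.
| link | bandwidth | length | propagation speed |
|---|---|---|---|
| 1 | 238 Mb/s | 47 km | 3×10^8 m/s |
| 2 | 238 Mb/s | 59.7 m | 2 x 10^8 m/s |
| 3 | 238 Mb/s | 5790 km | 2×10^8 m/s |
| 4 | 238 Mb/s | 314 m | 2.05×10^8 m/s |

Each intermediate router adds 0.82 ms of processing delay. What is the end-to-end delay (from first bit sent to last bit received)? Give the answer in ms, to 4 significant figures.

31.84 ms

L = 2000 × 8 = 16000 bits.
Transmission delay per hop = L/R = 16000/238000000 = 0.0672269 ms; 4 hops → 0.268908 ms.
Propagation delays (d/s per hop): 0.156667, 0.0002985, 28.95, 0.00153171 ms; sum = 29.1085 ms.
Processing at 3 router(s): 3 × 0.82 ms = 2.46 ms.
End-to-end = 31.84 ms.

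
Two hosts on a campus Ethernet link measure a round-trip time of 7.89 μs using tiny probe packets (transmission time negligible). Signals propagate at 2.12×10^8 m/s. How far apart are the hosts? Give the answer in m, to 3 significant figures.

836 m

One-way propagation = RTT/2 = 3.945 μs.
d = s × t = 212000000 × 3.945e-06 = 836 m.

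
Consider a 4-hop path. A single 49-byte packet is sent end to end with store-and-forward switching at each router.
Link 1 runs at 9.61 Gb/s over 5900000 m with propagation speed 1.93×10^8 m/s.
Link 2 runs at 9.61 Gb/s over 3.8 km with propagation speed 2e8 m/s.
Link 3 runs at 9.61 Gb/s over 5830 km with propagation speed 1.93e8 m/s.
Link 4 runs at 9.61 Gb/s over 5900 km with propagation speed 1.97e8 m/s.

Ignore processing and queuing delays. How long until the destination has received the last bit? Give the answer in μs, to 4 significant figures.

L = 49 × 8 = 392 bits.
Transmission delay per hop = L/R = 392/9610000000 = 0.0407908 μs; 4 hops → 0.163163 μs.
Propagation delays (d/s per hop): 30569.9, 19, 30207.3, 29949.2 μs; sum = 90745.4 μs.
End-to-end = 90750 μs.

90750 μs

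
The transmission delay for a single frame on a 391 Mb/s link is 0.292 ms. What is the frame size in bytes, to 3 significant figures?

L = R × t_tx = 391000000 b/s × 0.000292 s = 114172 bits.
In bytes: 114172 / 8 = 14300 bytes.

14300 bytes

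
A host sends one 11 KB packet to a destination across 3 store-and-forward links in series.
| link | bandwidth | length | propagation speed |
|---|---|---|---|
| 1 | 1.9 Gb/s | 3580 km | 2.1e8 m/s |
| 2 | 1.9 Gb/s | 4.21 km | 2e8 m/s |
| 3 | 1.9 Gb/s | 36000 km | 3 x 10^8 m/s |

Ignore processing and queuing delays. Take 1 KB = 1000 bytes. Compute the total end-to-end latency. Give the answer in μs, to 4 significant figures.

L = 88000 bits.
Transmission delay per hop = L/R = 88000/1900000000 = 46.3158 μs; 3 hops → 138.947 μs.
Propagation delays (d/s per hop): 17047.6, 21.05, 120000 μs; sum = 137069 μs.
End-to-end = 137200 μs.

137200 μs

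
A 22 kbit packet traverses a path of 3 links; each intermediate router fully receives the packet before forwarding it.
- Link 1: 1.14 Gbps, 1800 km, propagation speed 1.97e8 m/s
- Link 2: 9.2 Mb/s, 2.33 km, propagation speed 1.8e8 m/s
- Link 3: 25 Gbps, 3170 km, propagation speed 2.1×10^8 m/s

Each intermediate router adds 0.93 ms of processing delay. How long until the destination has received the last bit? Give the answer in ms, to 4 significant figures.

28.52 ms

L = 22000 bits.
Transmission delays (L/R per hop): 0.0192982, 2.3913, 0.00088 ms; sum = 2.41148 ms.
Propagation delays (d/s per hop): 9.13706, 0.0129444, 15.0952 ms; sum = 24.2452 ms.
Processing at 2 router(s): 2 × 0.93 ms = 1.86 ms.
End-to-end = 28.52 ms.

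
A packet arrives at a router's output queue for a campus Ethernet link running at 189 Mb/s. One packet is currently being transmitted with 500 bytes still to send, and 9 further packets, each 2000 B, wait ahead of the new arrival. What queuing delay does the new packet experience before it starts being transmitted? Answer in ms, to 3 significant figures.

Each queued packet: L/R = 16000/189000000 = 0.0846561 ms.
9 queued → 0.761905 ms.
Plus remaining 4000 bits of current packet: 0.021164 ms.
Queuing delay = 0.783 ms.

0.783 ms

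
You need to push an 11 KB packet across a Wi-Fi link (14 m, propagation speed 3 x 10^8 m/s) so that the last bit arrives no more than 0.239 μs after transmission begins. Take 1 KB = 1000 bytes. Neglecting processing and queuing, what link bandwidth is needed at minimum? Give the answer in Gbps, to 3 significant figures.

L = 88000 bits.
Propagation delay = 14 / 300000000 = 0.0466667 μs.
Transmission budget = 0.239 − 0.0466667 = 0.192333 μs.
R ≥ L / t_tx = 88000 bits / 1.92333e-07 s = 458 Gbps.

458 Gbps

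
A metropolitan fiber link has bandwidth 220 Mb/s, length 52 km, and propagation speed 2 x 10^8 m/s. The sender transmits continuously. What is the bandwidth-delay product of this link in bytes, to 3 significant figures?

7150 bytes

Propagation delay = 52000 / 200000000 = 0.00026 s.
BDP = R × t_prop = 220000000 × 0.00026 = 57200 bits.
In bytes: 57200/8 = 7150 bytes.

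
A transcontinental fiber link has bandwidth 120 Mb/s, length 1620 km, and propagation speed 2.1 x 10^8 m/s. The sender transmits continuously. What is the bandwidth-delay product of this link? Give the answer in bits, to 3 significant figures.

926000 bits

Propagation delay = 1620000 / 210000000 = 0.00771429 s.
BDP = R × t_prop = 120000000 × 0.00771429 = 925714 bits.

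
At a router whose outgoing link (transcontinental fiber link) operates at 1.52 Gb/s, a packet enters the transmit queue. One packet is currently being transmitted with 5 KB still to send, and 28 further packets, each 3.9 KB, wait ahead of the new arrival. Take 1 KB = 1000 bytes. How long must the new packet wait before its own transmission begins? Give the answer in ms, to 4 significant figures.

Each queued packet: L/R = 31200/1520000000 = 0.0205263 ms.
28 queued → 0.574737 ms.
Plus remaining 40000 bits of current packet: 0.0263158 ms.
Queuing delay = 0.6011 ms.

0.6011 ms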